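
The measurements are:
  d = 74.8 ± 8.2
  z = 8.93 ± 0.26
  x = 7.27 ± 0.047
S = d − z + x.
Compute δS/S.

Sums and differences: (δS)² = Σ (cᵢ δxᵢ)².
  (δd)² = 67.2;  (δz)² = 0.0676;  (δx)² = 0.00221
δS = √(67.3) = 8.20
S = 73.1, so δS/S = 8.20/73.1 = 0.112.

0.112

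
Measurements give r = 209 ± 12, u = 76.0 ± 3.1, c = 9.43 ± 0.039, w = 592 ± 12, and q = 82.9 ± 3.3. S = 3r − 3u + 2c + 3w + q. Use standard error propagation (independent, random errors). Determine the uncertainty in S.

Sums and differences: (δS)² = Σ (cᵢ δxᵢ)².
  (3·δr)² = 1300;  (3·δu)² = 86.5;  (2·δc)² = 0.00608;  (3·δw)² = 1300;  (δq)² = 10.9
δS = √(2690) = 51.9

51.9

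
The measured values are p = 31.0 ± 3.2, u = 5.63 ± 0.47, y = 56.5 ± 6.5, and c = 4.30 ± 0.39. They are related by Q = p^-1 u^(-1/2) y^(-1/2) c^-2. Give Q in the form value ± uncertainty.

(9.78 ± 2.16) × 10^-5

Since Q is a product/quotient, work with relative uncertainties:
  (-1·δp/p)² = (-1×0.103)² = 0.0107;  (−½·δu/u)² = (-0.5×0.0835)² = 0.00174;  (−½·δy/y)² = (-0.5×0.115)² = 0.00331;  (-2·δc/c)² = (-2×0.0907)² = 0.0329
δQ/Q = √(0.0486) = 0.220
Q = 9.78e-05, so δQ = 0.220 × 9.78e-05 = 2.16e-05.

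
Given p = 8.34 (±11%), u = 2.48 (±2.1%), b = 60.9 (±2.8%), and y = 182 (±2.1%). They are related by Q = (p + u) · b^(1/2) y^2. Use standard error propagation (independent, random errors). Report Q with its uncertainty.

Let w = p + u = 10.8. δw = √(δp² + δu²) = √(0.842 + 0.00271) = 0.919, so δw/w = 0.0849.
Q is then a monomial in w, b, y:
δQ/Q = √((δw/w)² + (½·δb/b)² + (2·δy/y)²) = √(0.00721 + 0.000196 + 0.00176) = 0.0958
Q = 2.8e+06, so δQ = 0.0958 × 2.8e+06 = 2.68e+05.

(2.80 ± 0.268) × 10^6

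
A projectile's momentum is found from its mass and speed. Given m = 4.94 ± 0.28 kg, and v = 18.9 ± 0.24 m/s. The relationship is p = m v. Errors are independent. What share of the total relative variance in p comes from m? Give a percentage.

95.2%

(δp/p)² = (1·δm/m)² + (1·δv/v)²
  m term: (1×0.0567)² = 0.00321
  v term: (1×0.0127)² = 0.000161
Total = 0.00337. Share from m = 0.00321/0.00337 = 0.952.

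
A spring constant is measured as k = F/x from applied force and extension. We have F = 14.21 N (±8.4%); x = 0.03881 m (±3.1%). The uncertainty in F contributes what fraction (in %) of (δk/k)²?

88.0%

(δk/k)² = (1·δF/F)² + (-1·δx/x)²
  F term: (1×0.0840)² = 0.00706
  x term: (-1×0.0310)² = 0.000961
Total = 0.00802. Share from F = 0.00706/0.00802 = 0.880.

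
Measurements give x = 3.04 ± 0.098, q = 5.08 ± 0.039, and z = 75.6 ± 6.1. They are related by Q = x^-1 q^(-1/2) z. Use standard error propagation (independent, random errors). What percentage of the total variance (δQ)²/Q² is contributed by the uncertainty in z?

86.1%

(δQ/Q)² = (-1·δx/x)² + (−½·δq/q)² + (1·δz/z)²
  x term: (-1×0.0322)² = 0.00104
  q term: (-0.5×0.00768)² = 1.47e-05
  z term: (1×0.0807)² = 0.00651
Total = 0.00756. Share from z = 0.00651/0.00756 = 0.861.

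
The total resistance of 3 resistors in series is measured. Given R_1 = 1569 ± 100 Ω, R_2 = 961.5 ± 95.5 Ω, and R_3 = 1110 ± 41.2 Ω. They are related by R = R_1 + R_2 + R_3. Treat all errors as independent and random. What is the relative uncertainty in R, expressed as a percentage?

3.96%

For a sum/difference, combine absolute errors in quadrature:
  (δR_1)² = 10000;  (δR_2)² = 9120;  (δR_3)² = 1700
δR = √(20800) = 144 Ω
R = 3640 Ω, so δR/R = 144/3640 = 0.0396.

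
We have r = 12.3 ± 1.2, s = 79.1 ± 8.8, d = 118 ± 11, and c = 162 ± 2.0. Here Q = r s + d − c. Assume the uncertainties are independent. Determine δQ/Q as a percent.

15.5%

Let p = r·s = 973. δp/p = √((1·δr/r)² + (1·δs/s)²) = √(0.00952 + 0.0124) = 0.148, so δp = 144.
Q = p + d − c: δQ = √(δp² + δd² + δc²) = √(20700 + 121 + 4.00) = 144
Q = 929, so δQ/Q = 144/929 = 0.155.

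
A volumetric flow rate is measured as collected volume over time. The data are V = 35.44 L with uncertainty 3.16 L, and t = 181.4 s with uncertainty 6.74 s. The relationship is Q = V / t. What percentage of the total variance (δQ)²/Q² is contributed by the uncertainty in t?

14.8%

(δQ/Q)² = (1·δV/V)² + (-1·δt/t)²
  V term: (1×0.0892)² = 0.00795
  t term: (-1×0.0372)² = 0.00138
Total = 0.00933. Share from t = 0.00138/0.00933 = 0.148.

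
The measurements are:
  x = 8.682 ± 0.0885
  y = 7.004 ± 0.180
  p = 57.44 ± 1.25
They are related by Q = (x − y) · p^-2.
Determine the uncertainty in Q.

Let u = x − y = 1.678. δu = √(δx² + δy²) = √(0.00783 + 0.0324) = 0.201, so δu/u = 0.120.
Q is then a monomial in u, p:
δQ/Q = √((δu/u)² + (-2·δp/p)²) = √(0.0143 + 0.00189) = 0.127
Q = 0.0005086, so δQ = 0.127 × 0.0005086 = 6.47e-05.

6.47e-05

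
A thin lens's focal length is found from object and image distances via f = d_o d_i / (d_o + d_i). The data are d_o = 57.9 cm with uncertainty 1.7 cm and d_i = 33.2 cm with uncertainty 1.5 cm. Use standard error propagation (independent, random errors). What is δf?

∂f/∂d_o = (d_i/(d_o+d_i))² = 0.133;  ∂f/∂d_i = (d_o/(d_o+d_i))² = 0.404
δf = √((∂f/∂d_o · δd_o)² + (∂f/∂d_i · δd_i)²) = √(0.0510 + 0.367) = 0.647 cm

0.647 cm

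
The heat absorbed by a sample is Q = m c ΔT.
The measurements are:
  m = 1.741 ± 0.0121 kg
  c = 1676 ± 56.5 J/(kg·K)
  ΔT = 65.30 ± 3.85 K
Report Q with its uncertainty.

190500 ± 13000 J

Since Q is a product/quotient, work with relative uncertainties:
  (1·δm/m)² = (1×0.00695)² = 4.83e-05;  (1·δc/c)² = (1×0.0337)² = 0.00114;  (1·δΔT/ΔT)² = (1×0.0590)² = 0.00348
δQ/Q = √(0.00466) = 0.0683
Q = 190500 J, so δQ = 0.0683 × 190500 = 13000 J.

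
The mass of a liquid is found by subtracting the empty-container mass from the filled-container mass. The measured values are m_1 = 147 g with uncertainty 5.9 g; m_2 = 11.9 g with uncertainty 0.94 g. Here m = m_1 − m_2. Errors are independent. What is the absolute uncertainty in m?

For a sum/difference, combine absolute errors in quadrature:
  (δm_1)² = 34.8;  (δm_2)² = 0.884
δm = √(35.7) = 5.97 g

5.97 g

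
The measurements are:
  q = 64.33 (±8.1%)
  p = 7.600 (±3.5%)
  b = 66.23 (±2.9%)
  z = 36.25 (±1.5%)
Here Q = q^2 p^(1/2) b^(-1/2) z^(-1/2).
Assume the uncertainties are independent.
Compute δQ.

For a monomial Q ∝ q^2, p^(1/2), b^(-1/2), z^(-1/2), fractional errors add in quadrature:
  (2·δq/q)² = (2×0.0810)² = 0.0262;  (½·δp/p)² = (0.5×0.0350)² = 0.000306;  (−½·δb/b)² = (-0.5×0.0290)² = 0.000210;  (−½·δz/z)² = (-0.5×0.0150)² = 5.62e-05
δQ/Q = √(0.0268) = 0.164
Q = 232.8, so δQ = 0.164 × 232.8 = 38.1.

38.1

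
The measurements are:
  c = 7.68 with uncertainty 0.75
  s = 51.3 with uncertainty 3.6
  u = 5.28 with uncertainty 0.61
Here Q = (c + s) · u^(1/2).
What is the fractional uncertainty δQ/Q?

0.0850

Let w = c + s = 59.0. δw = √(δc² + δs²) = √(0.562 + 13.0) = 3.68, so δw/w = 0.0623.
Q is then a monomial in w, u:
δQ/Q = √((δw/w)² + (½·δu/u)²) = √(0.00389 + 0.00334) = 0.0850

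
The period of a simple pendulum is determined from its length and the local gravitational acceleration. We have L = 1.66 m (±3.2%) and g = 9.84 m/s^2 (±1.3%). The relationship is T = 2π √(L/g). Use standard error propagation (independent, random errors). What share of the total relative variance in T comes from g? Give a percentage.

14.2%

(δT/T)² = (½·δL/L)² + (−½·δg/g)²
  L term: (0.5×0.0320)² = 0.000256
  g term: (-0.5×0.0130)² = 4.23e-05
Total = 0.000298. Share from g = 4.23e-05/0.000298 = 0.142.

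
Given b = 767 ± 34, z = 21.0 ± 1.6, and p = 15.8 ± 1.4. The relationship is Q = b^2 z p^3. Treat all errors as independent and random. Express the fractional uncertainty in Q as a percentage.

For a monomial Q ∝ b^2, z, p^3, fractional errors add in quadrature:
  (2·δb/b)² = (2×0.0443)² = 0.00786;  (1·δz/z)² = (1×0.0762)² = 0.00580;  (3·δp/p)² = (3×0.0886)² = 0.0707
δQ/Q = √(0.0843) = 0.290

29.0%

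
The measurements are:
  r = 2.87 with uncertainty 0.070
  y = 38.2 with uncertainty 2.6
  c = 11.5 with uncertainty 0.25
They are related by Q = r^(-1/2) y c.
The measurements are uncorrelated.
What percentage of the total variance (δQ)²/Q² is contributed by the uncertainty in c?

9.00%

(δQ/Q)² = (−½·δr/r)² + (1·δy/y)² + (1·δc/c)²
  r term: (-0.5×0.0244)² = 0.000149
  y term: (1×0.0681)² = 0.00463
  c term: (1×0.0217)² = 0.000473
Total = 0.00525. Share from c = 0.000473/0.00525 = 0.0900.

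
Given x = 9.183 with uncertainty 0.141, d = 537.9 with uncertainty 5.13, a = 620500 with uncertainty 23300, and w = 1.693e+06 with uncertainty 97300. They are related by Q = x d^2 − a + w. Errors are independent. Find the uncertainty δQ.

Let p = x·d^2 = 2.657e+06. δp/p = √((1·δx/x)² + (2·δd/d)²) = √(0.000236 + 0.000364) = 0.0245, so δp = 65100.
Q = p − a + w: δQ = √(δp² + δa² + δw²) = √(4.23e+09 + 5.43e+08 + 9.47e+09) = 1.19e+05

1.19e+05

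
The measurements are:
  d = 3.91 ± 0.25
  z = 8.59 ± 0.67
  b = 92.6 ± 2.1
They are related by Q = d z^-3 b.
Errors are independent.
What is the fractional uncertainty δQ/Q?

Products/powers → add relative errors in quadrature, weighted by exponent:
  (1·δd/d)² = (1×0.0639)² = 0.00409;  (-3·δz/z)² = (-3×0.0780)² = 0.0548;  (1·δb/b)² = (1×0.0227)² = 0.000514
δQ/Q = √(0.0594) = 0.244

0.244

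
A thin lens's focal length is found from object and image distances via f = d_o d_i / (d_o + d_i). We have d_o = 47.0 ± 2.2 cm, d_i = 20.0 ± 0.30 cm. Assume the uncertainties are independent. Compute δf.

∂f/∂d_o = (d_i/(d_o+d_i))² = 0.0891;  ∂f/∂d_i = (d_o/(d_o+d_i))² = 0.492
δf = √((∂f/∂d_o · δd_o)² + (∂f/∂d_i · δd_i)²) = √(0.0384 + 0.0218) = 0.245 cm

0.245 cm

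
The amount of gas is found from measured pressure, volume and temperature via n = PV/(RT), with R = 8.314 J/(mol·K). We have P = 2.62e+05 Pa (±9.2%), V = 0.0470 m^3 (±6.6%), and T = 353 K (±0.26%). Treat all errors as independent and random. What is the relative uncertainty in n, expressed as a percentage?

Relative error in a monomial: (δn/n)² = Σ (nᵢ · δxᵢ/xᵢ)².
  (1·δP/P)² = (1×0.0920)² = 0.00846;  (1·δV/V)² = (1×0.0660)² = 0.00436;  (-1·δT/T)² = (-1×0.00260)² = 6.76e-06
δn/n = √(0.0128) = 0.113

11.3%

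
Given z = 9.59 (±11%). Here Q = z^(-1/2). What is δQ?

0.0178

Q ∝ z^(-1/2), so δQ/Q = |−½| · δz/z = 0.5 × 0.110 = 0.0550.
Q = 0.323, so δQ = 0.0550 × 0.323 = 0.0178.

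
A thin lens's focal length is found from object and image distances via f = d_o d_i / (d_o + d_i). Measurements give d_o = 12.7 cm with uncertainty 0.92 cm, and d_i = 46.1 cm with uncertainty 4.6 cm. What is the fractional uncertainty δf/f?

0.0607

∂f/∂d_o = (d_i/(d_o+d_i))² = 0.615;  ∂f/∂d_i = (d_o/(d_o+d_i))² = 0.0467
δf = √((∂f/∂d_o · δd_o)² + (∂f/∂d_i · δd_i)²) = √(0.320 + 0.0460) = 0.605 cm
f = 9.96 cm, so δf/f = 0.605/9.96 = 0.0607.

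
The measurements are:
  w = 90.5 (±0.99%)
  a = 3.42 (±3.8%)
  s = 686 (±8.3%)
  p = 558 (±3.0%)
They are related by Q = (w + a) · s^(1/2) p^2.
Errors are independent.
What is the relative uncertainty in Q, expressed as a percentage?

Let u = w + a = 93.9. δu = √(δw² + δa²) = √(0.803 + 0.0169) = 0.905, so δu/u = 0.00964.
Q is then a monomial in u, s, p:
δQ/Q = √((δu/u)² + (½·δs/s)² + (2·δp/p)²) = √(9.29e-05 + 0.00172 + 0.00360) = 0.0736

7.36%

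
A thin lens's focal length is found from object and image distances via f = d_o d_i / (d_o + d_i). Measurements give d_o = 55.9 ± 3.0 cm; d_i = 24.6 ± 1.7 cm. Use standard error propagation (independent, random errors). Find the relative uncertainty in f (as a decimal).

∂f/∂d_o = (d_i/(d_o+d_i))² = 0.0934;  ∂f/∂d_i = (d_o/(d_o+d_i))² = 0.482
δf = √((∂f/∂d_o · δd_o)² + (∂f/∂d_i · δd_i)²) = √(0.0785 + 0.672) = 0.866 cm
f = 17.1 cm, so δf/f = 0.866/17.1 = 0.0507.

0.0507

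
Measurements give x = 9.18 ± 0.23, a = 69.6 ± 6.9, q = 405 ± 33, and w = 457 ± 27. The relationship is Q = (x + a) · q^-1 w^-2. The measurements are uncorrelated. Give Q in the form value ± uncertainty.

Let u = x + a = 78.8. δu = √(δx² + δa²) = √(0.0529 + 47.6) = 6.90, so δu/u = 0.0876.
Q is then a monomial in u, q, w:
δQ/Q = √((δu/u)² + (-1·δq/q)² + (-2·δw/w)²) = √(0.00768 + 0.00664 + 0.0140) = 0.168
Q = 9.31e-07, so δQ = 0.168 × 9.31e-07 = 1.57e-07.

(9.31 ± 1.57) × 10^-7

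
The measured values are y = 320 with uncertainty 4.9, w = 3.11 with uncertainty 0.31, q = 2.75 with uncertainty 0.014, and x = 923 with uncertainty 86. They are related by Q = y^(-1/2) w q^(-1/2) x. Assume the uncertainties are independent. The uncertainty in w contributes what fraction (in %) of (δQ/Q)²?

53.2%

(δQ/Q)² = (−½·δy/y)² + (1·δw/w)² + (−½·δq/q)² + (1·δx/x)²
  y term: (-0.5×0.0153)² = 5.86e-05
  w term: (1×0.0997)² = 0.00994
  q term: (-0.5×0.00509)² = 6.48e-06
  x term: (1×0.0932)² = 0.00868
Total = 0.0187. Share from w = 0.00994/0.0187 = 0.532.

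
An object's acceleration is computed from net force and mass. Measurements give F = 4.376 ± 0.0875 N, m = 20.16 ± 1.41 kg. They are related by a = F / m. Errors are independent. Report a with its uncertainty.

Since a is a product/quotient, work with relative uncertainties:
  (1·δF/F)² = (1×0.0200)² = 0.000400;  (-1·δm/m)² = (-1×0.0699)² = 0.00489
δa/a = √(0.00529) = 0.0727
a = 0.2171 m/s^2, so δa = 0.0727 × 0.2171 = 0.0158 m/s^2.

0.2171 ± 0.0158 m/s^2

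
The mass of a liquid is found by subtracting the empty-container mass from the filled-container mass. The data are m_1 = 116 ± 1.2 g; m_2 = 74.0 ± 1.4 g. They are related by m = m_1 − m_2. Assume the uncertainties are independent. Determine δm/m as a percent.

Absolute uncertainties add in quadrature for a linear combination:
  (δm_1)² = 1.44;  (δm_2)² = 1.96
δm = √(3.40) = 1.84 g
m = 42.0 g, so δm/m = 1.84/42.0 = 0.0439.

4.39%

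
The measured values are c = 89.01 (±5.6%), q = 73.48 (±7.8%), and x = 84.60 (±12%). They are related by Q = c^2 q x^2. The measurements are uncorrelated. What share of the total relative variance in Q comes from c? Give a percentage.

(δQ/Q)² = (2·δc/c)² + (1·δq/q)² + (2·δx/x)²
  c term: (2×0.0560)² = 0.0125
  q term: (1×0.0780)² = 0.00608
  x term: (2×0.120)² = 0.0576
Total = 0.0762. Share from c = 0.0125/0.0762 = 0.165.

16.5%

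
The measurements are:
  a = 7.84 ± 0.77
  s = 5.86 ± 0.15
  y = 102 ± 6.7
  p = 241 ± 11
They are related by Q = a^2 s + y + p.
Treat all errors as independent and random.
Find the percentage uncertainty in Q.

Let w = a^2·s = 360. δw/w = √((2·δa/a)² + (1·δs/s)²) = √(0.0386 + 0.000655) = 0.198, so δw = 71.3.
Q = w + y + p: δQ = √(δw² + δy² + δp²) = √(5090 + 44.9 + 121) = 72.5
Q = 703, so δQ/Q = 72.5/703 = 0.103.

10.3%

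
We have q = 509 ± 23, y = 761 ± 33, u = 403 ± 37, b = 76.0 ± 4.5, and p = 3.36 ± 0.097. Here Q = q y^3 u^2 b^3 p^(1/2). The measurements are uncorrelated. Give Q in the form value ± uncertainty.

Each factor contributes (exponent × relative error)² to (δQ/Q)²:
  (1·δq/q)² = (1×0.0452)² = 0.00204;  (3·δy/y)² = (3×0.0434)² = 0.0169;  (2·δu/u)² = (2×0.0918)² = 0.0337;  (3·δb/b)² = (3×0.0592)² = 0.0316;  (½·δp/p)² = (0.5×0.0289)² = 0.000208
δQ/Q = √(0.0844) = 0.291
Q = 2.93e+22, so δQ = 0.291 × 2.93e+22 = 8.52e+21.

(2.93 ± 0.852) × 10^22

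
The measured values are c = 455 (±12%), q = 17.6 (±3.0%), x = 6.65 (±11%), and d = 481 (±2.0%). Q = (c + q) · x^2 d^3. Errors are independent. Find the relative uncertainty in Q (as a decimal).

Let u = c + q = 473. δu = √(δc² + δq²) = √(2980 + 0.279) = 54.6, so δu/u = 0.116.
Q is then a monomial in u, x, d:
δQ/Q = √((δu/u)² + (2·δx/x)² + (3·δd/d)²) = √(0.0133 + 0.0484 + 0.00360) = 0.256

0.256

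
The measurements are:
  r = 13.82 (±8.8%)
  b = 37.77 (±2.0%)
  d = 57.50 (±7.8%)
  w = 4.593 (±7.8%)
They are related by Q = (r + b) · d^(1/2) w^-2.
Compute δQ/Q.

0.163

Let u = r + b = 51.59. δu = √(δr² + δb²) = √(1.48 + 0.571) = 1.43, so δu/u = 0.0278.
Q is then a monomial in u, d, w:
δQ/Q = √((δu/u)² + (½·δd/d)² + (-2·δw/w)²) = √(0.000770 + 0.00152 + 0.0243) = 0.163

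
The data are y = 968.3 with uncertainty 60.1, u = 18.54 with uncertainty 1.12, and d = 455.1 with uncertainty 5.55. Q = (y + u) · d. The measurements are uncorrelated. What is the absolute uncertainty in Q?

Let w = y + u = 986.8. δw = √(δy² + δu²) = √(3610 + 1.25) = 60.1, so δw/w = 0.0609.
Q is then a monomial in w, d:
δQ/Q = √((δw/w)² + (1·δd/d)²) = √(0.00371 + 0.000149) = 0.0621
Q = 449100, so δQ = 0.0621 × 449100 = 27900.

27900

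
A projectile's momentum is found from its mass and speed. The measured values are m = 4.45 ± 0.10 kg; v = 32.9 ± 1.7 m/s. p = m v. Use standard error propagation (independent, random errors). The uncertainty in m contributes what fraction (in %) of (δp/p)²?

15.9%

(δp/p)² = (1·δm/m)² + (1·δv/v)²
  m term: (1×0.0225)² = 0.000505
  v term: (1×0.0517)² = 0.00267
Total = 0.00317. Share from m = 0.000505/0.00317 = 0.159.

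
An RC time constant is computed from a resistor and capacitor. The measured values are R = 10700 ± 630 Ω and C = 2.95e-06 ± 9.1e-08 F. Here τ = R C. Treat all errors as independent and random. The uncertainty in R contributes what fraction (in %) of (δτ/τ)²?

(δτ/τ)² = (1·δR/R)² + (1·δC/C)²
  R term: (1×0.0589)² = 0.00347
  C term: (1×0.0308)² = 0.000952
Total = 0.00442. Share from R = 0.00347/0.00442 = 0.785.

78.5%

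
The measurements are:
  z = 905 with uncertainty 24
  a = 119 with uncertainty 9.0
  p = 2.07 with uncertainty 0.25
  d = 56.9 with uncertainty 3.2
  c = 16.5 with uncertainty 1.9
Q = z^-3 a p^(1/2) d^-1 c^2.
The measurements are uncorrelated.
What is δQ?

For a monomial Q ∝ z^-3, a, p^(1/2), d^-1, c^2, fractional errors add in quadrature:
  (-3·δz/z)² = (-3×0.0265)² = 0.00633;  (1·δa/a)² = (1×0.0756)² = 0.00572;  (½·δp/p)² = (0.5×0.121)² = 0.00365;  (-1·δd/d)² = (-1×0.0562)² = 0.00316;  (2·δc/c)² = (2×0.115)² = 0.0530
δQ/Q = √(0.0719) = 0.268
Q = 1.11e-06, so δQ = 0.268 × 1.11e-06 = 2.96e-07.

2.96e-07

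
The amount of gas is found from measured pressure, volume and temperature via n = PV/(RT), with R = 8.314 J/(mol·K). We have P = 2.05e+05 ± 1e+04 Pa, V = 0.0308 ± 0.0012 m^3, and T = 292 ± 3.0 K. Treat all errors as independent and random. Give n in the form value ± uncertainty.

2.60 ± 0.165 mol

Each factor contributes (exponent × relative error)² to (δn/n)²:
  (1·δP/P)² = (1×0.0488)² = 0.00238;  (1·δV/V)² = (1×0.0390)² = 0.00152;  (-1·δT/T)² = (-1×0.0103)² = 0.000106
δn/n = √(0.00400) = 0.0633
n = 2.60 mol, so δn = 0.0633 × 2.60 = 0.165 mol.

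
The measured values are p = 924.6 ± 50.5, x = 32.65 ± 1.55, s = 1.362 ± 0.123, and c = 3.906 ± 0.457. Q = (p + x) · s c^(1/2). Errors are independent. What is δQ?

309

Let u = p + x = 957.2. δu = √(δp² + δx²) = √(2550 + 2.40) = 50.5, so δu/u = 0.0528.
Q is then a monomial in u, s, c:
δQ/Q = √((δu/u)² + (1·δs/s)² + (½·δc/c)²) = √(0.00279 + 0.00816 + 0.00342) = 0.120
Q = 2577, so δQ = 0.120 × 2577 = 309.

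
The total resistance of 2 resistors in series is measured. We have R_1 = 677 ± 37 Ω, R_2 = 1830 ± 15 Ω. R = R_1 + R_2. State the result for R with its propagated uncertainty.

Sums and differences: (δR)² = Σ (cᵢ δxᵢ)².
  (δR_1)² = 1370;  (δR_2)² = 225
δR = √(1590) = 39.9 Ω
R = 2510 Ω.

2510 ± 39.9 Ω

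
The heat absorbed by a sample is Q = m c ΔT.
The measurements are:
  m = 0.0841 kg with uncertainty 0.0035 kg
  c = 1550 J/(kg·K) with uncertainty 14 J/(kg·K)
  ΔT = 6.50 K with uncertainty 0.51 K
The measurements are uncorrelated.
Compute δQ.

Relative error in a monomial: (δQ/Q)² = Σ (nᵢ · δxᵢ/xᵢ)².
  (1·δm/m)² = (1×0.0416)² = 0.00173;  (1·δc/c)² = (1×0.00903)² = 8.16e-05;  (1·δΔT/ΔT)² = (1×0.0785)² = 0.00616
δQ/Q = √(0.00797) = 0.0893
Q = 847 J, so δQ = 0.0893 × 847 = 75.6 J.

75.6 J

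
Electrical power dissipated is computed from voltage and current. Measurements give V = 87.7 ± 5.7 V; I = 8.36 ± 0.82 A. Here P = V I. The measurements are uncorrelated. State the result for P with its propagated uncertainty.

P is a product of powers, so relative uncertainties combine in quadrature:
  (1·δV/V)² = (1×0.0650)² = 0.00422;  (1·δI/I)² = (1×0.0981)² = 0.00962
δP/P = √(0.0138) = 0.118
P = 733 W, so δP = 0.118 × 733 = 86.3 W.

733 ± 86.3 W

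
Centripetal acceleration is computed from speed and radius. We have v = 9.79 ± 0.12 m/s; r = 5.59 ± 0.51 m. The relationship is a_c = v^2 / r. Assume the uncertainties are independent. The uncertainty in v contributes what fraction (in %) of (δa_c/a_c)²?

6.73%

(δa_c/a_c)² = (2·δv/v)² + (-1·δr/r)²
  v term: (2×0.0123)² = 0.000601
  r term: (-1×0.0912)² = 0.00832
Total = 0.00892. Share from v = 0.000601/0.00892 = 0.0673.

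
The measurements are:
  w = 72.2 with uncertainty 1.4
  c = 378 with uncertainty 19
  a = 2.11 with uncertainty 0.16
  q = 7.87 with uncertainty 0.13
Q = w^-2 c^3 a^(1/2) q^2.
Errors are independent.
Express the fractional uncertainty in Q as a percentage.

Since Q is a product/quotient, work with relative uncertainties:
  (-2·δw/w)² = (-2×0.0194)² = 0.00150;  (3·δc/c)² = (3×0.0503)² = 0.0227;  (½·δa/a)² = (0.5×0.0758)² = 0.00144;  (2·δq/q)² = (2×0.0165)² = 0.00109
δQ/Q = √(0.0268) = 0.164

16.4%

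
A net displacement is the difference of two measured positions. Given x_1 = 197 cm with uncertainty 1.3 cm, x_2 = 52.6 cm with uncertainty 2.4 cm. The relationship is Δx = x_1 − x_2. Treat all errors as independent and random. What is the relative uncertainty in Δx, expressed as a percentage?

Δx is a linear combination, so absolute uncertainties add in quadrature:
  (δx_1)² = 1.69;  (δx_2)² = 5.76
δΔx = √(7.45) = 2.73 cm
Δx = 144 cm, so δΔx/Δx = 2.73/144 = 0.0189.

1.89%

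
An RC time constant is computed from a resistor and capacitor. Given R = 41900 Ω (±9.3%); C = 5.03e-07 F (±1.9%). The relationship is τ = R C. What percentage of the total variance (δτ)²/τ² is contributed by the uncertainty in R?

(δτ/τ)² = (1·δR/R)² + (1·δC/C)²
  R term: (1×0.0930)² = 0.00865
  C term: (1×0.0190)² = 0.000361
Total = 0.00901. Share from R = 0.00865/0.00901 = 0.960.

96.0%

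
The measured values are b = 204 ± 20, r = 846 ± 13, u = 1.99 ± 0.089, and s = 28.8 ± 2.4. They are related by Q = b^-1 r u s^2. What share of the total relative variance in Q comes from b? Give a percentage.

(δQ/Q)² = (-1·δb/b)² + (1·δr/r)² + (1·δu/u)² + (2·δs/s)²
  b term: (-1×0.0980)² = 0.00961
  r term: (1×0.0154)² = 0.000236
  u term: (1×0.0447)² = 0.00200
  s term: (2×0.0833)² = 0.0278
Total = 0.0396. Share from b = 0.00961/0.0396 = 0.243.

24.3%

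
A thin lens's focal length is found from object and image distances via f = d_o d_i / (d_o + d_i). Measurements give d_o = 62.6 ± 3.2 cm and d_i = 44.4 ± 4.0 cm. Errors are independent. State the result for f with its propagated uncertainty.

26.0 ± 1.48 cm

∂f/∂d_o = (d_i/(d_o+d_i))² = 0.172;  ∂f/∂d_i = (d_o/(d_o+d_i))² = 0.342
δf = √((∂f/∂d_o · δd_o)² + (∂f/∂d_i · δd_i)²) = √(0.304 + 1.87) = 1.48 cm
f = 26.0 cm.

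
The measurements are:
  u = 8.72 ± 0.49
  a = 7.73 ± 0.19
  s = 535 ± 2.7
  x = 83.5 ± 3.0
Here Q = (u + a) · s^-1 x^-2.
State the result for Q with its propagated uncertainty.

Let w = u + a = 16.5. δw = √(δu² + δa²) = √(0.240 + 0.0361) = 0.526, so δw/w = 0.0319.
Q is then a monomial in w, s, x:
δQ/Q = √((δw/w)² + (-1·δs/s)² + (-2·δx/x)²) = √(0.00102 + 2.55e-05 + 0.00516) = 0.0788
Q = 4.41e-06, so δQ = 0.0788 × 4.41e-06 = 3.48e-07.

(4.41 ± 0.348) × 10^-6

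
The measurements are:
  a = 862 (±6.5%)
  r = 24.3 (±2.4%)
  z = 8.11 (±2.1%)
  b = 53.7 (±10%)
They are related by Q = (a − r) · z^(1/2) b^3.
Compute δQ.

1.14e+08

Let u = a − r = 838. δu = √(δa² + δr²) = √(3140 + 0.340) = 56.0, so δu/u = 0.0669.
Q is then a monomial in u, z, b:
δQ/Q = √((δu/u)² + (½·δz/z)² + (3·δb/b)²) = √(0.00447 + 0.000110 + 0.0900) = 0.308
Q = 3.69e+08, so δQ = 0.308 × 3.69e+08 = 1.14e+08.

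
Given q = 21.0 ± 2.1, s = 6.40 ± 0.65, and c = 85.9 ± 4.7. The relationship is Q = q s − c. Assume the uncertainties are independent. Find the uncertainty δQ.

Let p = q·s = 134. δp/p = √((1·δq/q)² + (1·δs/s)²) = √(0.0100 + 0.0103) = 0.143, so δp = 19.2.
Q = p − c: δQ = √(δp² + δc²) = √(367 + 22.1) = 19.7

19.7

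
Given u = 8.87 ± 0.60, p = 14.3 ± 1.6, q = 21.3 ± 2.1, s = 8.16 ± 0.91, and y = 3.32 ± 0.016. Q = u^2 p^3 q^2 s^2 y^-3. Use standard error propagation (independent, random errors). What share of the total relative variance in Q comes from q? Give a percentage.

17.7%

(δQ/Q)² = (2·δu/u)² + (3·δp/p)² + (2·δq/q)² + (2·δs/s)² + (-3·δy/y)²
  u term: (2×0.0676)² = 0.0183
  p term: (3×0.112)² = 0.113
  q term: (2×0.0986)² = 0.0389
  s term: (2×0.112)² = 0.0497
  y term: (-3×0.00482)² = 0.000209
Total = 0.220. Share from q = 0.0389/0.220 = 0.177.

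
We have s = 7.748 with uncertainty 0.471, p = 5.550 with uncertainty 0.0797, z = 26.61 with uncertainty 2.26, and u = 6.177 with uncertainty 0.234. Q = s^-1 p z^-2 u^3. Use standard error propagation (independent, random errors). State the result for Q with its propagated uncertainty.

0.2384 ± 0.0510

Each factor contributes (exponent × relative error)² to (δQ/Q)²:
  (-1·δs/s)² = (-1×0.0608)² = 0.00370;  (1·δp/p)² = (1×0.0144)² = 0.000206;  (-2·δz/z)² = (-2×0.0849)² = 0.0289;  (3·δu/u)² = (3×0.0379)² = 0.0129
δQ/Q = √(0.0457) = 0.214
Q = 0.2384, so δQ = 0.214 × 0.2384 = 0.0510.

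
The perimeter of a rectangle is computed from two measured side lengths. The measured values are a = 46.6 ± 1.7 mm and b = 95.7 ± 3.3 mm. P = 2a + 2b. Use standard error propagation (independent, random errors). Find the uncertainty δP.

Sums and differences: (δP)² = Σ (cᵢ δxᵢ)².
  (2·δa)² = 11.6;  (2·δb)² = 43.6
δP = √(55.1) = 7.42 mm

7.42 mm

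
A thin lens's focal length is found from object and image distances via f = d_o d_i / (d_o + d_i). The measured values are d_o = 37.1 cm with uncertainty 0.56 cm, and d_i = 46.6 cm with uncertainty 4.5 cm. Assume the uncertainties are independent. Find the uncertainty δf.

∂f/∂d_o = (d_i/(d_o+d_i))² = 0.310;  ∂f/∂d_i = (d_o/(d_o+d_i))² = 0.196
δf = √((∂f/∂d_o · δd_o)² + (∂f/∂d_i · δd_i)²) = √(0.0301 + 0.782) = 0.901 cm

0.901 cm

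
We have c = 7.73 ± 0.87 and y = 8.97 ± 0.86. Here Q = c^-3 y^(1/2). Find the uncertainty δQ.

Each factor contributes (exponent × relative error)² to (δQ/Q)²:
  (-3·δc/c)² = (-3×0.113)² = 0.114;  (½·δy/y)² = (0.5×0.0959)² = 0.00230
δQ/Q = √(0.116) = 0.341
Q = 0.00648, so δQ = 0.341 × 0.00648 = 0.00221.

0.00221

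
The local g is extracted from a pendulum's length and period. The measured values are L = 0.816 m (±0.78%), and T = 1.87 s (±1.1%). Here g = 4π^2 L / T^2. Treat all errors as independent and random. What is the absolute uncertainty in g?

g is a product of powers, so relative uncertainties combine in quadrature:
  (1·δL/L)² = (1×0.00780)² = 6.08e-05;  (-2·δT/T)² = (-2×0.0110)² = 0.000484
δg/g = √(0.000545) = 0.0233
g = 9.21 m/s^2, so δg = 0.0233 × 9.21 = 0.215 m/s^2.

0.215 m/s^2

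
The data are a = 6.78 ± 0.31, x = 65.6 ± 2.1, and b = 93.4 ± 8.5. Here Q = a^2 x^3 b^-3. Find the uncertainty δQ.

4.83

Q is a product of powers, so relative uncertainties combine in quadrature:
  (2·δa/a)² = (2×0.0457)² = 0.00836;  (3·δx/x)² = (3×0.0320)² = 0.00922;  (-3·δb/b)² = (-3×0.0910)² = 0.0745
δQ/Q = √(0.0921) = 0.304
Q = 15.9, so δQ = 0.304 × 15.9 = 4.83.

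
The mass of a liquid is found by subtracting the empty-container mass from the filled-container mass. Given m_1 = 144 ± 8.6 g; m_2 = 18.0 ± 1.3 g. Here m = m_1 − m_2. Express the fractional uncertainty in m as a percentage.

6.90%

Each term contributes (cᵢ δxᵢ)² to (δm)²:
  (δm_1)² = 74.0;  (δm_2)² = 1.69
δm = √(75.6) = 8.70 g
m = 126 g, so δm/m = 8.70/126 = 0.0690.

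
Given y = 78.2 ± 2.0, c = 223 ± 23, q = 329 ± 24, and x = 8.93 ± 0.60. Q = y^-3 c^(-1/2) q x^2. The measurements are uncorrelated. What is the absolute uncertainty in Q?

0.000656

Products/powers → add relative errors in quadrature, weighted by exponent:
  (-3·δy/y)² = (-3×0.0256)² = 0.00589;  (−½·δc/c)² = (-0.5×0.103)² = 0.00266;  (1·δq/q)² = (1×0.0729)² = 0.00532;  (2·δx/x)² = (2×0.0672)² = 0.0181
δQ/Q = √(0.0319) = 0.179
Q = 0.00367, so δQ = 0.179 × 0.00367 = 0.000656.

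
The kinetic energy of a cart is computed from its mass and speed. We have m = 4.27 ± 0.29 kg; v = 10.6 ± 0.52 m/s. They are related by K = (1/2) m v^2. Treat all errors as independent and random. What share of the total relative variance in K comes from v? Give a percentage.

67.6%

(δK/K)² = (1·δm/m)² + (2·δv/v)²
  m term: (1×0.0679)² = 0.00461
  v term: (2×0.0491)² = 0.00963
Total = 0.0142. Share from v = 0.00963/0.0142 = 0.676.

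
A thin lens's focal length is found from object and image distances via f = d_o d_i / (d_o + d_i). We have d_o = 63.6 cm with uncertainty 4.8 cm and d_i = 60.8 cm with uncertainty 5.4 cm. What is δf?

∂f/∂d_o = (d_i/(d_o+d_i))² = 0.239;  ∂f/∂d_i = (d_o/(d_o+d_i))² = 0.261
δf = √((∂f/∂d_o · δd_o)² + (∂f/∂d_i · δd_i)²) = √(1.31 + 1.99) = 1.82 cm

1.82 cm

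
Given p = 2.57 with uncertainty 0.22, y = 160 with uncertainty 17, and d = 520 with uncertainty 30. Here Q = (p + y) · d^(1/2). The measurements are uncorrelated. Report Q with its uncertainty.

Let u = p + y = 163. δu = √(δp² + δy²) = √(0.0484 + 289) = 17.0, so δu/u = 0.105.
Q is then a monomial in u, d:
δQ/Q = √((δu/u)² + (½·δd/d)²) = √(0.0109 + 0.000832) = 0.108
Q = 3710, so δQ = 0.108 × 3710 = 402.

3710 ± 402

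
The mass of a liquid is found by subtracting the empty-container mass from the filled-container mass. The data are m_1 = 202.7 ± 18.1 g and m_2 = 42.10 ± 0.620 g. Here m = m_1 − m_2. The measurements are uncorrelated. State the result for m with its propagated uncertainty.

160.6 ± 18.1 g

Absolute uncertainties add in quadrature for a linear combination:
  (δm_1)² = 328;  (δm_2)² = 0.384
δm = √(328) = 18.1 g
m = 160.6 g.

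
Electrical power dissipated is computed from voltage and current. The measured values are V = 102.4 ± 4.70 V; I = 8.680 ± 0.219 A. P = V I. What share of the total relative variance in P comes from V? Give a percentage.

(δP/P)² = (1·δV/V)² + (1·δI/I)²
  V term: (1×0.0459)² = 0.00211
  I term: (1×0.0252)² = 0.000637
Total = 0.00274. Share from V = 0.00211/0.00274 = 0.768.

76.8%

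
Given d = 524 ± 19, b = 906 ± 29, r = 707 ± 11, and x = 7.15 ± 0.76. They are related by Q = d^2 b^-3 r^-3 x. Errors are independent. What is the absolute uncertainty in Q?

Relative error in a monomial: (δQ/Q)² = Σ (nᵢ · δxᵢ/xᵢ)².
  (2·δd/d)² = (2×0.0363)² = 0.00526;  (-3·δb/b)² = (-3×0.0320)² = 0.00922;  (-3·δr/r)² = (-3×0.0156)² = 0.00218;  (1·δx/x)² = (1×0.106)² = 0.0113
δQ/Q = √(0.0280) = 0.167
Q = 7.47e-12, so δQ = 0.167 × 7.47e-12 = 1.25e-12.

1.25e-12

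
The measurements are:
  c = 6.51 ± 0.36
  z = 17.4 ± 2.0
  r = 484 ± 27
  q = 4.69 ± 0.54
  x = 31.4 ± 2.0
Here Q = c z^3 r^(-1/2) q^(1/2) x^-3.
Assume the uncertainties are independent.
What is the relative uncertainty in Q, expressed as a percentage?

For a monomial Q ∝ c, z^3, r^(-1/2), q^(1/2), x^-3, fractional errors add in quadrature:
  (1·δc/c)² = (1×0.0553)² = 0.00306;  (3·δz/z)² = (3×0.115)² = 0.119;  (−½·δr/r)² = (-0.5×0.0558)² = 0.000778;  (½·δq/q)² = (0.5×0.115)² = 0.00331;  (-3·δx/x)² = (-3×0.0637)² = 0.0365
δQ/Q = √(0.163) = 0.403

40.3%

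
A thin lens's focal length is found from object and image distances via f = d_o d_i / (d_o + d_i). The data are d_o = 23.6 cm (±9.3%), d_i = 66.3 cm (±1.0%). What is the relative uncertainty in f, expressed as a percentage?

∂f/∂d_o = (d_i/(d_o+d_i))² = 0.544;  ∂f/∂d_i = (d_o/(d_o+d_i))² = 0.0689
δf = √((∂f/∂d_o · δd_o)² + (∂f/∂d_i · δd_i)²) = √(1.42 + 0.00209) = 1.19 cm
f = 17.4 cm, so δf/f = 1.19/17.4 = 0.0686.

6.86%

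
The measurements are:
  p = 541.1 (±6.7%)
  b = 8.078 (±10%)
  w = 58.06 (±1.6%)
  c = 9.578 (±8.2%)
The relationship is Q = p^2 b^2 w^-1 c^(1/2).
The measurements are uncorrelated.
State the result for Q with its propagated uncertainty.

(1.018 ± 0.249) × 10^6

Products/powers → add relative errors in quadrature, weighted by exponent:
  (2·δp/p)² = (2×0.0670)² = 0.0180;  (2·δb/b)² = (2×0.100)² = 0.0400;  (-1·δw/w)² = (-1×0.0160)² = 0.000256;  (½·δc/c)² = (0.5×0.0820)² = 0.00168
δQ/Q = √(0.0599) = 0.245
Q = 1.018e+06, so δQ = 0.245 × 1.018e+06 = 2.49e+05.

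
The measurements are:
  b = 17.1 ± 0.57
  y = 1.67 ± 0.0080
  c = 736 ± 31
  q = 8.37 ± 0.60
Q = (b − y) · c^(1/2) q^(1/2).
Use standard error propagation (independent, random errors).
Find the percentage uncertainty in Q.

Let u = b − y = 15.4. δu = √(δb² + δy²) = √(0.325 + 6.4e-05) = 0.570, so δu/u = 0.0369.
Q is then a monomial in u, c, q:
δQ/Q = √((δu/u)² + (½·δc/c)² + (½·δq/q)²) = √(0.00136 + 0.000444 + 0.00128) = 0.0556

5.56%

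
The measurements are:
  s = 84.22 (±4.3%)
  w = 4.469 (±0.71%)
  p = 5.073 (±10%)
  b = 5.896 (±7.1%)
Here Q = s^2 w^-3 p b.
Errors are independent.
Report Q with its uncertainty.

Q is a product of powers, so relative uncertainties combine in quadrature:
  (2·δs/s)² = (2×0.0430)² = 0.00740;  (-3·δw/w)² = (-3×0.00710)² = 0.000454;  (1·δp/p)² = (1×0.100)² = 0.0100;  (1·δb/b)² = (1×0.0710)² = 0.00504
δQ/Q = √(0.0229) = 0.151
Q = 2377, so δQ = 0.151 × 2377 = 360.

2377 ± 360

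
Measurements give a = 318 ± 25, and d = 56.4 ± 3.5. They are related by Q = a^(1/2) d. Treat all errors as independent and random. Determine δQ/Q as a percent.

For a monomial Q ∝ a^(1/2), d, fractional errors add in quadrature:
  (½·δa/a)² = (0.5×0.0786)² = 0.00155;  (1·δd/d)² = (1×0.0621)² = 0.00385
δQ/Q = √(0.00540) = 0.0735

7.35%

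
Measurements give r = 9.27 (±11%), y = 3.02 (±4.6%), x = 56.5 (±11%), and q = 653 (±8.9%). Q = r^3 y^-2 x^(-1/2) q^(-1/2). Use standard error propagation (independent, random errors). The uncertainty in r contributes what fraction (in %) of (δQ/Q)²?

(δQ/Q)² = (3·δr/r)² + (-2·δy/y)² + (−½·δx/x)² + (−½·δq/q)²
  r term: (3×0.110)² = 0.109
  y term: (-2×0.0460)² = 0.00846
  x term: (-0.5×0.110)² = 0.00302
  q term: (-0.5×0.0890)² = 0.00198
Total = 0.122. Share from r = 0.109/0.122 = 0.890.

89.0%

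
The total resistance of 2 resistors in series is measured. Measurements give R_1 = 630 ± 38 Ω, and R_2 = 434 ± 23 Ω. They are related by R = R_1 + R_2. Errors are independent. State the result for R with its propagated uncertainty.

1060 ± 44.4 Ω

Sums and differences: (δR)² = Σ (cᵢ δxᵢ)².
  (δR_1)² = 1440;  (δR_2)² = 529
δR = √(1970) = 44.4 Ω
R = 1060 Ω.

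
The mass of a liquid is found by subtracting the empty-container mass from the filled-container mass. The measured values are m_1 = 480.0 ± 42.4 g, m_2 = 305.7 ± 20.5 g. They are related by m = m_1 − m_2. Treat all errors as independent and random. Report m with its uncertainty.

Each term contributes (cᵢ δxᵢ)² to (δm)²:
  (δm_1)² = 1800;  (δm_2)² = 420
δm = √(2220) = 47.1 g
m = 174.3 g.

174.3 ± 47.1 g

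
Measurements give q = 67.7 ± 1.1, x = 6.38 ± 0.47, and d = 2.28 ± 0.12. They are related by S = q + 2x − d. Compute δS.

1.45

Absolute uncertainties add in quadrature for a linear combination:
  (δq)² = 1.21;  (2·δx)² = 0.884;  (δd)² = 0.0144
δS = √(2.11) = 1.45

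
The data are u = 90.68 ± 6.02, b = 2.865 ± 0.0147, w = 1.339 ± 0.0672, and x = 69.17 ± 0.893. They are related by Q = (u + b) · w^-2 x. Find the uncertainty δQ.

Let h = u + b = 93.55. δh = √(δu² + δb²) = √(36.2 + 0.000216) = 6.02, so δh/h = 0.0644.
Q is then a monomial in h, w, x:
δQ/Q = √((δh/h)² + (-2·δw/w)² + (1·δx/x)²) = √(0.00414 + 0.0101 + 0.000167) = 0.120
Q = 3609, so δQ = 0.120 × 3609 = 433.

433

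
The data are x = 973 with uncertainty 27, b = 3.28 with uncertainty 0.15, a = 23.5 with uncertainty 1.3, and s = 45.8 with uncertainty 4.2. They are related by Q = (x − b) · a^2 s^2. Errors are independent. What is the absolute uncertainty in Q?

2.43e+08

Let u = x − b = 970. δu = √(δx² + δb²) = √(729 + 0.0225) = 27.0, so δu/u = 0.0278.
Q is then a monomial in u, a, s:
δQ/Q = √((δu/u)² + (2·δa/a)² + (2·δs/s)²) = √(0.000775 + 0.0122 + 0.0336) = 0.216
Q = 1.12e+09, so δQ = 0.216 × 1.12e+09 = 2.43e+08.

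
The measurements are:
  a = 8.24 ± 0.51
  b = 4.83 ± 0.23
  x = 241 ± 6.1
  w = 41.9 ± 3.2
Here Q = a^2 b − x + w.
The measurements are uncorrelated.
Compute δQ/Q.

Let p = a^2·b = 328. δp/p = √((2·δa/a)² + (1·δb/b)²) = √(0.0153 + 0.00227) = 0.133, so δp = 43.5.
Q = p − x + w: δQ = √(δp² + δx² + δw²) = √(1890 + 37.2 + 10.2) = 44.0
Q = 129, so δQ/Q = 44.0/129 = 0.342.

0.342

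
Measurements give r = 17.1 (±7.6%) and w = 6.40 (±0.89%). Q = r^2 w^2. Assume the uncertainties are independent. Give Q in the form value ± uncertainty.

For a monomial Q ∝ r^2, w^2, fractional errors add in quadrature:
  (2·δr/r)² = (2×0.0760)² = 0.0231;  (2·δw/w)² = (2×0.00890)² = 0.000317
δQ/Q = √(0.0234) = 0.153
Q = 12000, so δQ = 0.153 × 12000 = 1830.

12000 ± 1830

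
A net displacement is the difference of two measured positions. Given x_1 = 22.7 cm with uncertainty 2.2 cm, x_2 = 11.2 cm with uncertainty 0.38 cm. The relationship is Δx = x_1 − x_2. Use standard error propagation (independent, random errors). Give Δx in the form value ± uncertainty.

Sums and differences: (δΔx)² = Σ (cᵢ δxᵢ)².
  (δx_1)² = 4.84;  (δx_2)² = 0.144
δΔx = √(4.98) = 2.23 cm
Δx = 11.5 cm.

11.5 ± 2.23 cm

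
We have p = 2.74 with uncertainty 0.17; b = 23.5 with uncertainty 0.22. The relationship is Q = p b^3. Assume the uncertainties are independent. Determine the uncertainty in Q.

Each factor contributes (exponent × relative error)² to (δQ/Q)²:
  (1·δp/p)² = (1×0.0620)² = 0.00385;  (3·δb/b)² = (3×0.00936)² = 0.000789
δQ/Q = √(0.00464) = 0.0681
Q = 35600, so δQ = 0.0681 × 35600 = 2420.

2420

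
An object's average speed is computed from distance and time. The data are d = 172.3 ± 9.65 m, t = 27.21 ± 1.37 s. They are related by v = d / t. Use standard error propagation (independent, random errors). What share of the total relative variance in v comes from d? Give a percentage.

55.3%

(δv/v)² = (1·δd/d)² + (-1·δt/t)²
  d term: (1×0.0560)² = 0.00314
  t term: (-1×0.0503)² = 0.00254
Total = 0.00567. Share from d = 0.00314/0.00567 = 0.553.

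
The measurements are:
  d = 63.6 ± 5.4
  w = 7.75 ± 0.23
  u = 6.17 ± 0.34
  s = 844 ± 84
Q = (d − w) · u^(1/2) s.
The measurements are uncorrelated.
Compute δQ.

16600

Let h = d − w = 55.9. δh = √(δd² + δw²) = √(29.2 + 0.0529) = 5.40, so δh/h = 0.0968.
Q is then a monomial in h, u, s:
δQ/Q = √((δh/h)² + (½·δu/u)² + (1·δs/s)²) = √(0.00937 + 0.000759 + 0.00991) = 0.142
Q = 1.17e+05, so δQ = 0.142 × 1.17e+05 = 16600.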